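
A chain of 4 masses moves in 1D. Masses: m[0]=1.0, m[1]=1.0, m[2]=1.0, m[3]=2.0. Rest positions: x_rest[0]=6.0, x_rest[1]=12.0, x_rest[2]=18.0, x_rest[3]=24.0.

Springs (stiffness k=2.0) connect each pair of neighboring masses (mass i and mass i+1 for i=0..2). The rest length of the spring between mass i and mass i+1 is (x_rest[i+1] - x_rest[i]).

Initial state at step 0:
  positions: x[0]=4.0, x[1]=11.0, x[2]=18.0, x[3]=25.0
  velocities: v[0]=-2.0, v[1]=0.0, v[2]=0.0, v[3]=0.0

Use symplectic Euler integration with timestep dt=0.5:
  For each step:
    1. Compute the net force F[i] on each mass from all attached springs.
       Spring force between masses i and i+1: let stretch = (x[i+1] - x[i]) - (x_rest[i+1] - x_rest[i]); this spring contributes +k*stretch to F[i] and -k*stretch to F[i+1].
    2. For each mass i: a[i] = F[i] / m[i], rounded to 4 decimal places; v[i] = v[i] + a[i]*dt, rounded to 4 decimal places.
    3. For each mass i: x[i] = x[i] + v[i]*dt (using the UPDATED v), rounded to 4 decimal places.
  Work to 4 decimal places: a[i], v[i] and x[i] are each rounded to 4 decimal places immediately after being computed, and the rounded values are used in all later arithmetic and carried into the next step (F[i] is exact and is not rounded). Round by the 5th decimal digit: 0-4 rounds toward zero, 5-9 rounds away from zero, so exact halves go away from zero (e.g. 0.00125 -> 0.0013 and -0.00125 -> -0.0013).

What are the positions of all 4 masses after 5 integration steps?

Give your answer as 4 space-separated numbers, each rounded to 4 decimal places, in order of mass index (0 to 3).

Step 0: x=[4.0000 11.0000 18.0000 25.0000] v=[-2.0000 0.0000 0.0000 0.0000]
Step 1: x=[3.5000 11.0000 18.0000 24.7500] v=[-1.0000 0.0000 0.0000 -0.5000]
Step 2: x=[3.7500 10.7500 17.8750 24.3125] v=[0.5000 -0.5000 -0.2500 -0.8750]
Step 3: x=[4.5000 10.5625 17.4063 23.7656] v=[1.5000 -0.3750 -0.9375 -1.0938]
Step 4: x=[5.2813 10.7657 16.6953 23.1289] v=[1.5625 0.4063 -1.4220 -1.2735]
Step 5: x=[5.8048 11.1915 16.2363 22.3838] v=[1.0469 0.8515 -0.9180 -1.4903]

Answer: 5.8048 11.1915 16.2363 22.3838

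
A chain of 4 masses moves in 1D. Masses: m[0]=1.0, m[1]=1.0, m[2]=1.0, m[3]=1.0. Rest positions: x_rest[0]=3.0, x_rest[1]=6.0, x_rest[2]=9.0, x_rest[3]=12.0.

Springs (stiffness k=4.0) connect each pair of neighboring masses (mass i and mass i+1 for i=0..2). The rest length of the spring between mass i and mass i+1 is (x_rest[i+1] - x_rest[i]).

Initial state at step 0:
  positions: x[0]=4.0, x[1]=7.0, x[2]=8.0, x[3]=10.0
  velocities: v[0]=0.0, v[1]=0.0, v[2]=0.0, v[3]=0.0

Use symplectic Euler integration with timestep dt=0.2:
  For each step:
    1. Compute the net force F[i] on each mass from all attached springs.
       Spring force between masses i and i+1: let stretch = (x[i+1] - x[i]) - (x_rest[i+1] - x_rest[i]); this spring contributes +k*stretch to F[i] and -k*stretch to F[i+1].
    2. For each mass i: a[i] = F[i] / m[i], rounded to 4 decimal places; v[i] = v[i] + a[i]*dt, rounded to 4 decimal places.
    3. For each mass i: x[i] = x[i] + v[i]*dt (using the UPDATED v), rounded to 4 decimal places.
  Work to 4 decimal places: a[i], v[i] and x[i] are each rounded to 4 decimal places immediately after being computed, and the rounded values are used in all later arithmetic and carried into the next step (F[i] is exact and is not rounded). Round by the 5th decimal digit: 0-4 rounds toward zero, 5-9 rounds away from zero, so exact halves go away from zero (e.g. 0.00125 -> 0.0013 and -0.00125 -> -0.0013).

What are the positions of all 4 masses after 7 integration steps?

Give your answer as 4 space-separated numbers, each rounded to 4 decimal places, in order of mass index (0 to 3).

Answer: 1.6278 5.4730 8.8188 13.0807

Derivation:
Step 0: x=[4.0000 7.0000 8.0000 10.0000] v=[0.0000 0.0000 0.0000 0.0000]
Step 1: x=[4.0000 6.6800 8.1600 10.1600] v=[0.0000 -1.6000 0.8000 0.8000]
Step 2: x=[3.9488 6.1680 8.4032 10.4800] v=[-0.2560 -2.5600 1.2160 1.6000]
Step 3: x=[3.7727 5.6586 8.6211 10.9477] v=[-0.8806 -2.5472 1.0893 2.3386]
Step 4: x=[3.4183 5.3214 8.7372 11.5232] v=[-1.7719 -1.6859 0.5806 2.8773]
Step 5: x=[2.8884 5.2263 8.7526 12.1329] v=[-2.6494 -0.4757 0.0768 3.0485]
Step 6: x=[2.2526 5.3213 8.7446 12.6818] v=[-3.1791 0.4750 -0.0400 2.7443]
Step 7: x=[1.6278 5.4730 8.8188 13.0807] v=[-3.1241 0.7587 0.3711 1.9945]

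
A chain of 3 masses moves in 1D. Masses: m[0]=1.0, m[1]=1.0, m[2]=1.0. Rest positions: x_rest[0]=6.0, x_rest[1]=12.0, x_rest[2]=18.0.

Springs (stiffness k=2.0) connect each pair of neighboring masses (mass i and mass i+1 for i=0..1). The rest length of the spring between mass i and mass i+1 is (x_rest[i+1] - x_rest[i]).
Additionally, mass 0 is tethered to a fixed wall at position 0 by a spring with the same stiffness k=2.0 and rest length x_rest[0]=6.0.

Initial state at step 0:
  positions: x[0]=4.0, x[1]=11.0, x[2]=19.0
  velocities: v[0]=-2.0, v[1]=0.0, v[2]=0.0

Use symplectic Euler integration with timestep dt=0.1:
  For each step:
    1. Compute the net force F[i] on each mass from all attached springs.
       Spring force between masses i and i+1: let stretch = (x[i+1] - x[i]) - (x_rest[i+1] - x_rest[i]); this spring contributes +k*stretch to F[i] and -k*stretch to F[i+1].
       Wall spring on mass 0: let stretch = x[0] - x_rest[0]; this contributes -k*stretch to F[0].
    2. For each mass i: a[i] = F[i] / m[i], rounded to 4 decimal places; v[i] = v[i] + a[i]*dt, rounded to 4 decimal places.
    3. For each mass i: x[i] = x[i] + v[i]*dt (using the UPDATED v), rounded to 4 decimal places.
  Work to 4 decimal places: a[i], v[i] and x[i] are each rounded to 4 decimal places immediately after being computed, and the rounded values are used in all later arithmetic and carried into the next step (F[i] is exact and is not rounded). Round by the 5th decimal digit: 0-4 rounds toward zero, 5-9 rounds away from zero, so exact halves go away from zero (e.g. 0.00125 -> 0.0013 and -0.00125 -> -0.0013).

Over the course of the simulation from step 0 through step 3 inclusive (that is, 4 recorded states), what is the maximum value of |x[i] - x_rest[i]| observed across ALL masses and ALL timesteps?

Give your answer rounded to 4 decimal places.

Answer: 2.2183

Derivation:
Step 0: x=[4.0000 11.0000 19.0000] v=[-2.0000 0.0000 0.0000]
Step 1: x=[3.8600 11.0200 18.9600] v=[-1.4000 0.2000 -0.4000]
Step 2: x=[3.7860 11.0556 18.8812] v=[-0.7400 0.3560 -0.7880]
Step 3: x=[3.7817 11.1023 18.7659] v=[-0.0433 0.4672 -1.1531]
Max displacement = 2.2183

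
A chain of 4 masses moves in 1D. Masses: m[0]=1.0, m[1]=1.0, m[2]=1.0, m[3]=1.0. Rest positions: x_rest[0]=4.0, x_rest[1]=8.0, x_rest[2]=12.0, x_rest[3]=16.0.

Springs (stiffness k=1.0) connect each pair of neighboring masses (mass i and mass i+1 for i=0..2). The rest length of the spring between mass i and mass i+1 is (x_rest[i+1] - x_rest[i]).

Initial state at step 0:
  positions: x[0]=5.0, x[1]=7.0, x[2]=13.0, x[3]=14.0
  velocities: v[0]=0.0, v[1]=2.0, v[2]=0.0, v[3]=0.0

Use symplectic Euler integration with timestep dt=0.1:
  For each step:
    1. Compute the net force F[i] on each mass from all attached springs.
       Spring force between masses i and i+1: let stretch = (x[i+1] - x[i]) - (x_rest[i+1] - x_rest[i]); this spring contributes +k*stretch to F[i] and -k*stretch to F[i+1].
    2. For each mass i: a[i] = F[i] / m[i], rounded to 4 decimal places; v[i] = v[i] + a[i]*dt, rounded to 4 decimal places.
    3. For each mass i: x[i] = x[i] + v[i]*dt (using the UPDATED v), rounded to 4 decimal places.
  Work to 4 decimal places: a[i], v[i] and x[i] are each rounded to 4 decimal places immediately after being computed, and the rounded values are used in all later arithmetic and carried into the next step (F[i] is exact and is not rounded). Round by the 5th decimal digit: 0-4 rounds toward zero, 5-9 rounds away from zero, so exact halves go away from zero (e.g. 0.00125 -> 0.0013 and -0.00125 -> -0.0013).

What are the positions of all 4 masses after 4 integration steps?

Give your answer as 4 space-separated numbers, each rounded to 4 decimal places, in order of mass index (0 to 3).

Step 0: x=[5.0000 7.0000 13.0000 14.0000] v=[0.0000 2.0000 0.0000 0.0000]
Step 1: x=[4.9800 7.2400 12.9500 14.0300] v=[-0.2000 2.4000 -0.5000 0.3000]
Step 2: x=[4.9426 7.5145 12.8537 14.0892] v=[-0.3740 2.7450 -0.9630 0.5920]
Step 3: x=[4.8909 7.8167 12.7164 14.1761] v=[-0.5168 3.0217 -1.3734 0.8685]
Step 4: x=[4.8285 8.1386 12.5447 14.2884] v=[-0.6242 3.2191 -1.7174 1.1225]

Answer: 4.8285 8.1386 12.5447 14.2884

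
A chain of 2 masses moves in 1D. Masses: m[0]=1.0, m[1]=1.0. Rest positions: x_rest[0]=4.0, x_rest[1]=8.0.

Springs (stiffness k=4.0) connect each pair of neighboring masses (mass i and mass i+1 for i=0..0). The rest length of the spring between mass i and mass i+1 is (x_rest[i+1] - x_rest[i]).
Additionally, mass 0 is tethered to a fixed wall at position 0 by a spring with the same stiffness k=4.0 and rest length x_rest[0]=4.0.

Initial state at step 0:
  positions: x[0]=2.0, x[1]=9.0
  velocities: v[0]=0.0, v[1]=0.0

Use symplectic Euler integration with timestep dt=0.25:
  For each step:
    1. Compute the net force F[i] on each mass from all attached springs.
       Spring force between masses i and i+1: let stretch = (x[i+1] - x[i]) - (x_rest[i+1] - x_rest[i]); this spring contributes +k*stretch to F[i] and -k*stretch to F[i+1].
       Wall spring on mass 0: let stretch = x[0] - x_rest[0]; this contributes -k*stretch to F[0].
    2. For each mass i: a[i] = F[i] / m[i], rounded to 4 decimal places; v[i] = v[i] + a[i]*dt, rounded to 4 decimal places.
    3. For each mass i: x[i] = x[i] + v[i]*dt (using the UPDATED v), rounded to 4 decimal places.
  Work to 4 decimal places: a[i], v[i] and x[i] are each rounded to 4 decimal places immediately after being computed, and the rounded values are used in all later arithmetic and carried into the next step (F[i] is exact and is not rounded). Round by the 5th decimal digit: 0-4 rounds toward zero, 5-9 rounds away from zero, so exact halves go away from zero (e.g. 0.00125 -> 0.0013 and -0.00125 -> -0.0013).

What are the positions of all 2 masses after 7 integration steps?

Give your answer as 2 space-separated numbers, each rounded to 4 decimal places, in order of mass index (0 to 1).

Step 0: x=[2.0000 9.0000] v=[0.0000 0.0000]
Step 1: x=[3.2500 8.2500] v=[5.0000 -3.0000]
Step 2: x=[4.9375 7.2500] v=[6.7500 -4.0000]
Step 3: x=[5.9688 6.6719] v=[4.1250 -2.3125]
Step 4: x=[5.6836 6.9180] v=[-1.1407 0.9844]
Step 5: x=[4.2861 7.8555] v=[-5.5899 3.7500]
Step 6: x=[2.7095 8.9007] v=[-6.3066 4.1806]
Step 7: x=[2.0033 9.3981] v=[-2.8249 1.9894]

Answer: 2.0033 9.3981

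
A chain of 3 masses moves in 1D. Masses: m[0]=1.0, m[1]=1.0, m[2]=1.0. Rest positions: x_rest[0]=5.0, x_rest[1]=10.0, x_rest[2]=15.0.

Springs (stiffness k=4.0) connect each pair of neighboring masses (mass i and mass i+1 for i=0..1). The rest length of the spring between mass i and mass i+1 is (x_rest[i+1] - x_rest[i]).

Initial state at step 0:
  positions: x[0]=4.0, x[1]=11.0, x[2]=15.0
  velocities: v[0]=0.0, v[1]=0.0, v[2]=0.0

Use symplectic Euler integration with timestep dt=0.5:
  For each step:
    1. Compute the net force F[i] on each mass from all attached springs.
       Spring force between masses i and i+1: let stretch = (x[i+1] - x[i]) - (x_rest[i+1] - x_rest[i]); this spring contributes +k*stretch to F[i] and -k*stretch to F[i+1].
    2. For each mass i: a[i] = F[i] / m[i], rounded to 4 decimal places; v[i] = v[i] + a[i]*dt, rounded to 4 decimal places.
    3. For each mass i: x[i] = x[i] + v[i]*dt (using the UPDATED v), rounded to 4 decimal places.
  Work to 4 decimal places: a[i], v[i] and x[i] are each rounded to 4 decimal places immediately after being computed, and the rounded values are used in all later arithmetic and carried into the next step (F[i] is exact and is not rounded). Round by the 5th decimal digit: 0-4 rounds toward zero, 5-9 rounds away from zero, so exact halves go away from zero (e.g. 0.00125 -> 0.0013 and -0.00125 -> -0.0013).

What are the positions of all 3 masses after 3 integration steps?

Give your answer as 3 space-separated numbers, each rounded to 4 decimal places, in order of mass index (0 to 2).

Answer: 5.0000 11.0000 14.0000

Derivation:
Step 0: x=[4.0000 11.0000 15.0000] v=[0.0000 0.0000 0.0000]
Step 1: x=[6.0000 8.0000 16.0000] v=[4.0000 -6.0000 2.0000]
Step 2: x=[5.0000 11.0000 14.0000] v=[-2.0000 6.0000 -4.0000]
Step 3: x=[5.0000 11.0000 14.0000] v=[0.0000 0.0000 0.0000]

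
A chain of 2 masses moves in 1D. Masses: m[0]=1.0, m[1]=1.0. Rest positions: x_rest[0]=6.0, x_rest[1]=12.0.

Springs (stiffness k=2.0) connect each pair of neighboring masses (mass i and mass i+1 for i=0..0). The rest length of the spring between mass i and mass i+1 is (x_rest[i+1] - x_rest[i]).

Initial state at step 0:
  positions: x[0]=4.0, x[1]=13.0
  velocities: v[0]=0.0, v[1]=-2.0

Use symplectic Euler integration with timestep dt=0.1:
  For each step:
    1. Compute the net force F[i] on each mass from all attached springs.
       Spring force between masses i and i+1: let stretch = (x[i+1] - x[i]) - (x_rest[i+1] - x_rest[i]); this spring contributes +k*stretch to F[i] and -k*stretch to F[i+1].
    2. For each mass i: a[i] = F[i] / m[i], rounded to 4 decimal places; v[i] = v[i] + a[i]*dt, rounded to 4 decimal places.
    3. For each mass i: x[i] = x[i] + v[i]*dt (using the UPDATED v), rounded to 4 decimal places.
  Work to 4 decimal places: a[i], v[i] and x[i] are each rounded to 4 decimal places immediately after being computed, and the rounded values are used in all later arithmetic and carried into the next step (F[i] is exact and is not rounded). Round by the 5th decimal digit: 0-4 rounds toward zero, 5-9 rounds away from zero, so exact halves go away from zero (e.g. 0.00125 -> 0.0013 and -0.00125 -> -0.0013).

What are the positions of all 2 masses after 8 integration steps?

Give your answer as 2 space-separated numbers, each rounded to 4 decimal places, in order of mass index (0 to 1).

Step 0: x=[4.0000 13.0000] v=[0.0000 -2.0000]
Step 1: x=[4.0600 12.7400] v=[0.6000 -2.6000]
Step 2: x=[4.1736 12.4264] v=[1.1360 -3.1360]
Step 3: x=[4.3323 12.0677] v=[1.5866 -3.5866]
Step 4: x=[4.5257 11.6743] v=[1.9337 -3.9337]
Step 5: x=[4.7420 11.2580] v=[2.1634 -4.1634]
Step 6: x=[4.9687 10.8313] v=[2.2666 -4.2666]
Step 7: x=[5.1926 10.4074] v=[2.2391 -4.2391]
Step 8: x=[5.4008 9.9992] v=[2.0821 -4.0821]

Answer: 5.4008 9.9992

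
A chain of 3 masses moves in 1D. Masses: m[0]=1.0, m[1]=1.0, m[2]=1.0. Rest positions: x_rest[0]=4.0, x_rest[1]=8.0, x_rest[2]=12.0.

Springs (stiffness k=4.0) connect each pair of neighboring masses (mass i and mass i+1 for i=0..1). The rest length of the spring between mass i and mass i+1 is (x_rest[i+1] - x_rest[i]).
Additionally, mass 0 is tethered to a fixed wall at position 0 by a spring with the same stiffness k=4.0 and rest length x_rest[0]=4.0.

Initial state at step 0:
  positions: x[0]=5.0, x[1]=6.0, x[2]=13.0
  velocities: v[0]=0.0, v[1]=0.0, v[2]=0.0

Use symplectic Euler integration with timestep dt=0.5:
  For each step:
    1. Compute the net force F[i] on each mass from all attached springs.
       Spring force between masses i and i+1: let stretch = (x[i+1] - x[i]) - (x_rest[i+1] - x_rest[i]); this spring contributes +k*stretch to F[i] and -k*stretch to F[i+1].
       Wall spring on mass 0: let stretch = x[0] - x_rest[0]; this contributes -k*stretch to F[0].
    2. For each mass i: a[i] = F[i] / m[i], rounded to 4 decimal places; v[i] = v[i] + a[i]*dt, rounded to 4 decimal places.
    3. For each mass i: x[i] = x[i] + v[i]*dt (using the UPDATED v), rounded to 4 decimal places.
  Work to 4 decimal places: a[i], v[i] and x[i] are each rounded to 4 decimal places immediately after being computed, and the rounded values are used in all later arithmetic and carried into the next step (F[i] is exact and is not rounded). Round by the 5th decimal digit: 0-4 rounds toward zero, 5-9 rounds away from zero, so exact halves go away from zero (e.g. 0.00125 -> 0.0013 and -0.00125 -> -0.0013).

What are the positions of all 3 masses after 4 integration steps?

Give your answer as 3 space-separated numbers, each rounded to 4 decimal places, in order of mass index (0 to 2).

Answer: 1.0000 11.0000 11.0000

Derivation:
Step 0: x=[5.0000 6.0000 13.0000] v=[0.0000 0.0000 0.0000]
Step 1: x=[1.0000 12.0000 10.0000] v=[-8.0000 12.0000 -6.0000]
Step 2: x=[7.0000 5.0000 13.0000] v=[12.0000 -14.0000 6.0000]
Step 3: x=[4.0000 8.0000 12.0000] v=[-6.0000 6.0000 -2.0000]
Step 4: x=[1.0000 11.0000 11.0000] v=[-6.0000 6.0000 -2.0000]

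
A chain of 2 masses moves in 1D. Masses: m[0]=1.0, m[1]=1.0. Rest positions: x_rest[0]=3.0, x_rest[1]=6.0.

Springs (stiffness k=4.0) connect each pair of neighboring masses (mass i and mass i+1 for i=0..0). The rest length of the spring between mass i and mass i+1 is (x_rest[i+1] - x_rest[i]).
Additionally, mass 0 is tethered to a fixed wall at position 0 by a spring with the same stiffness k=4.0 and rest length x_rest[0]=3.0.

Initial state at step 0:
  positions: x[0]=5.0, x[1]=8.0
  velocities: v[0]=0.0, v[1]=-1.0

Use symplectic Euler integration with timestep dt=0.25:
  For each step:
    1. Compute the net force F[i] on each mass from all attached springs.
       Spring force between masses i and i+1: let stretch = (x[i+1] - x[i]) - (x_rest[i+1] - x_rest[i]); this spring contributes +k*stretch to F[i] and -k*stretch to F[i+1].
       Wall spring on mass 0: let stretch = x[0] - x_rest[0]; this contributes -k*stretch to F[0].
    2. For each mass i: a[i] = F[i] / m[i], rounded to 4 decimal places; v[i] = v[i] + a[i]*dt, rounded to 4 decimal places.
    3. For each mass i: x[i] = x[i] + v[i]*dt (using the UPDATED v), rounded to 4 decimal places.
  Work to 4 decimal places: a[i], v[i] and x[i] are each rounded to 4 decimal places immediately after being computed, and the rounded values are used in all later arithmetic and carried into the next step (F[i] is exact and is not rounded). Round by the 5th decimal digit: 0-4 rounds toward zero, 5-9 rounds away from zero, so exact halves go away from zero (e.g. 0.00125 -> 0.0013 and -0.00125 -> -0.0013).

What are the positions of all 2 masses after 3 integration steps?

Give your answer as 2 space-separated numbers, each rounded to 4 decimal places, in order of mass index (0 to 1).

Answer: 2.8906 6.9375

Derivation:
Step 0: x=[5.0000 8.0000] v=[0.0000 -1.0000]
Step 1: x=[4.5000 7.7500] v=[-2.0000 -1.0000]
Step 2: x=[3.6875 7.4375] v=[-3.2500 -1.2500]
Step 3: x=[2.8906 6.9375] v=[-3.1875 -2.0000]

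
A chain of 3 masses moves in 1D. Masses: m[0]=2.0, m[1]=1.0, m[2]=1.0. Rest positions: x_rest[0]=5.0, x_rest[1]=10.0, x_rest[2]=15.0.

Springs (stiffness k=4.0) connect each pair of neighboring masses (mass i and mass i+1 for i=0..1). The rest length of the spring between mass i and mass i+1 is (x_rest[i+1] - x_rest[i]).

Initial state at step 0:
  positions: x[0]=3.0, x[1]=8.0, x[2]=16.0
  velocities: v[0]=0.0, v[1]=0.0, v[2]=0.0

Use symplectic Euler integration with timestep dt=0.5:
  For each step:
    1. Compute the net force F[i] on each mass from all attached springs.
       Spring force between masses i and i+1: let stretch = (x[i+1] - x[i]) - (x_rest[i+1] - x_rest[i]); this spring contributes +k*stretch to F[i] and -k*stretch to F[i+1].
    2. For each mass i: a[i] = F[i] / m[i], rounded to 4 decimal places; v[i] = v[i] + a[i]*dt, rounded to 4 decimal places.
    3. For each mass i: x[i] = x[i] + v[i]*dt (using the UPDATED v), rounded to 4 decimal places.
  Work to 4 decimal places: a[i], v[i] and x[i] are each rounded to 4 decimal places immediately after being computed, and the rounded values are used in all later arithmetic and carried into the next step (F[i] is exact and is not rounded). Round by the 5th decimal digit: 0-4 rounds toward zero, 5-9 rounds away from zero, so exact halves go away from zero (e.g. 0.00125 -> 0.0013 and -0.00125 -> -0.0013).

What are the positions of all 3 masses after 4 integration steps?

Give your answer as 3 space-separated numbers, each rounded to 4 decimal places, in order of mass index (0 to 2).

Step 0: x=[3.0000 8.0000 16.0000] v=[0.0000 0.0000 0.0000]
Step 1: x=[3.0000 11.0000 13.0000] v=[0.0000 6.0000 -6.0000]
Step 2: x=[4.5000 8.0000 13.0000] v=[3.0000 -6.0000 0.0000]
Step 3: x=[5.2500 6.5000 13.0000] v=[1.5000 -3.0000 0.0000]
Step 4: x=[4.1250 10.2500 11.5000] v=[-2.2500 7.5000 -3.0000]

Answer: 4.1250 10.2500 11.5000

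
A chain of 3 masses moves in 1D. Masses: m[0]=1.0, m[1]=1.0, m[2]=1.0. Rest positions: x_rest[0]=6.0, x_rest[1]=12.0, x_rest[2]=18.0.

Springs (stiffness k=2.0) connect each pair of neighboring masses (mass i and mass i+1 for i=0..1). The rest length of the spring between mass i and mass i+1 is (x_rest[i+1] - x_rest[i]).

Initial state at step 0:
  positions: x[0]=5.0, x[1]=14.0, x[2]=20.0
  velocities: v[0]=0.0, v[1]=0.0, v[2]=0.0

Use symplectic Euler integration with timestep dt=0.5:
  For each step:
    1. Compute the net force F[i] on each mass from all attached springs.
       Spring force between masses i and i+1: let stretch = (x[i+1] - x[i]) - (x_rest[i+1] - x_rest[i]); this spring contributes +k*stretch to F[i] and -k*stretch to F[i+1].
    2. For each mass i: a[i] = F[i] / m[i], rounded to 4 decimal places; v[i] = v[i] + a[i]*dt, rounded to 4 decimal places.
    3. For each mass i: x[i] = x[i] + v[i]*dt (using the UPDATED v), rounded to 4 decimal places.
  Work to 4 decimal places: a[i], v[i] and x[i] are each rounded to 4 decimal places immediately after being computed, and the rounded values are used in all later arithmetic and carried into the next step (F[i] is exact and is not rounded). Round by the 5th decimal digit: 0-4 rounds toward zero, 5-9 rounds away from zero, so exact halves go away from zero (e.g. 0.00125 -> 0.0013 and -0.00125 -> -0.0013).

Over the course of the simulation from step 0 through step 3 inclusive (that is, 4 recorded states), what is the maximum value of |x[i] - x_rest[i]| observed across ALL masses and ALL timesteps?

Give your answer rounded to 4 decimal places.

Step 0: x=[5.0000 14.0000 20.0000] v=[0.0000 0.0000 0.0000]
Step 1: x=[6.5000 12.5000 20.0000] v=[3.0000 -3.0000 0.0000]
Step 2: x=[8.0000 11.7500 19.2500] v=[3.0000 -1.5000 -1.5000]
Step 3: x=[8.3750 12.8750 17.7500] v=[0.7500 2.2500 -3.0000]
Max displacement = 2.3750

Answer: 2.3750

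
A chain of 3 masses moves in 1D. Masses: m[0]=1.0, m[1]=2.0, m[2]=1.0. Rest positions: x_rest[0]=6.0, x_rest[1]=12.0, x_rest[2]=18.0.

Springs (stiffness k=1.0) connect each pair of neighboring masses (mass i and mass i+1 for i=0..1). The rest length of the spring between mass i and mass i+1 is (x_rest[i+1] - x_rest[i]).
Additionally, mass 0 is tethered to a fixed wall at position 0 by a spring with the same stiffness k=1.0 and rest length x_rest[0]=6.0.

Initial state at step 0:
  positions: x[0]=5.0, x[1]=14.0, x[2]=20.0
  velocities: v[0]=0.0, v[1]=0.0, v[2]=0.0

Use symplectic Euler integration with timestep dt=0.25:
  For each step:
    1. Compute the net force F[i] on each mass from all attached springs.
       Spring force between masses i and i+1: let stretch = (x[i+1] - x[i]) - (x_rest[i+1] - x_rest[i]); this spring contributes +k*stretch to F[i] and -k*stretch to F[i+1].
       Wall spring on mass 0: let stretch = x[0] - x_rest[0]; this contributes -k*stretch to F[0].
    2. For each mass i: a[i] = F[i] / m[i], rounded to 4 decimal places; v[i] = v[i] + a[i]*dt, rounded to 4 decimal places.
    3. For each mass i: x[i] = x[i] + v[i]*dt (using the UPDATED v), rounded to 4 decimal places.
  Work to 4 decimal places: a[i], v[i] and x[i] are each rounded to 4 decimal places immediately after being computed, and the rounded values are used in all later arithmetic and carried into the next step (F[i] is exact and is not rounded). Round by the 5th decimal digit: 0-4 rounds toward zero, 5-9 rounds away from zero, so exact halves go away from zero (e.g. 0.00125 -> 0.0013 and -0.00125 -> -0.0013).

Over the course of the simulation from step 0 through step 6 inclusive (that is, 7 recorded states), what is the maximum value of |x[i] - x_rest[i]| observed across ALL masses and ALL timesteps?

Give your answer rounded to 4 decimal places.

Step 0: x=[5.0000 14.0000 20.0000] v=[0.0000 0.0000 0.0000]
Step 1: x=[5.2500 13.9063 20.0000] v=[1.0000 -0.3750 0.0000]
Step 2: x=[5.7129 13.7325 19.9942] v=[1.8516 -0.6953 -0.0234]
Step 3: x=[6.3200 13.5037 19.9720] v=[2.4283 -0.9151 -0.0888]
Step 4: x=[6.9811 13.2526 19.9205] v=[2.6442 -1.0045 -0.2059]
Step 5: x=[7.5978 13.0139 19.8273] v=[2.4668 -0.9550 -0.3729]
Step 6: x=[8.0782 12.8188 19.6832] v=[1.9214 -0.7803 -0.5763]
Max displacement = 2.0782

Answer: 2.0782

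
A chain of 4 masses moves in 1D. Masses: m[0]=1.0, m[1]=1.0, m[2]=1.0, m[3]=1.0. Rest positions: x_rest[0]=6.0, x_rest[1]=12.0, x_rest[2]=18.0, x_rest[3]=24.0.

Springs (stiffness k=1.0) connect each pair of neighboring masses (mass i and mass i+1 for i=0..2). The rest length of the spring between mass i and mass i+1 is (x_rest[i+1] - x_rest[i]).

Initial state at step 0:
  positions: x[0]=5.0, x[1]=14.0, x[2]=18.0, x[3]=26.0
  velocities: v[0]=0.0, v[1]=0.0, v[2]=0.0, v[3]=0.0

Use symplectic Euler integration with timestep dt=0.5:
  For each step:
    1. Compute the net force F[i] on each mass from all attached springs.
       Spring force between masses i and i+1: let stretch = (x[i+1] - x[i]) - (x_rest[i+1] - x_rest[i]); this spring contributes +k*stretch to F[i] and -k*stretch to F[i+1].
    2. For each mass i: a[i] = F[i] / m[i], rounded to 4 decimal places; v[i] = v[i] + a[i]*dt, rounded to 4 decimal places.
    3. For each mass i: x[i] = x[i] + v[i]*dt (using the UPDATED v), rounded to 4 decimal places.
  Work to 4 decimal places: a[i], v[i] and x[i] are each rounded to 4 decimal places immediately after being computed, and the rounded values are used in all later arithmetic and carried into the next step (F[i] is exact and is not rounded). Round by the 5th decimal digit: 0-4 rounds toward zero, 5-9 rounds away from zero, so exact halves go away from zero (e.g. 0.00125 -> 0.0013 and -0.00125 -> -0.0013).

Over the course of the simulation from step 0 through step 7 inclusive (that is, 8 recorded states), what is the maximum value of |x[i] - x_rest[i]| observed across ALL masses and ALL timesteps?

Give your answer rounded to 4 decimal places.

Answer: 2.6194

Derivation:
Step 0: x=[5.0000 14.0000 18.0000 26.0000] v=[0.0000 0.0000 0.0000 0.0000]
Step 1: x=[5.7500 12.7500 19.0000 25.5000] v=[1.5000 -2.5000 2.0000 -1.0000]
Step 2: x=[6.7500 11.3125 20.0625 24.8750] v=[2.0000 -2.8750 2.1250 -1.2500]
Step 3: x=[7.3907 10.9219 20.1407 24.5469] v=[1.2813 -0.7813 0.1563 -0.6563]
Step 4: x=[7.4142 11.9532 19.0157 24.6172] v=[0.0469 2.0625 -2.2500 0.1406]
Step 5: x=[7.0724 13.6154 17.5255 24.7872] v=[-0.6836 3.3243 -2.9805 0.3399]
Step 6: x=[6.8664 14.6194 16.8732 24.6417] v=[-0.4121 2.0079 -1.3047 -0.2910]
Step 7: x=[7.0986 14.2486 17.5996 24.0541] v=[0.4644 -0.7417 1.4527 -1.1753]
Max displacement = 2.6194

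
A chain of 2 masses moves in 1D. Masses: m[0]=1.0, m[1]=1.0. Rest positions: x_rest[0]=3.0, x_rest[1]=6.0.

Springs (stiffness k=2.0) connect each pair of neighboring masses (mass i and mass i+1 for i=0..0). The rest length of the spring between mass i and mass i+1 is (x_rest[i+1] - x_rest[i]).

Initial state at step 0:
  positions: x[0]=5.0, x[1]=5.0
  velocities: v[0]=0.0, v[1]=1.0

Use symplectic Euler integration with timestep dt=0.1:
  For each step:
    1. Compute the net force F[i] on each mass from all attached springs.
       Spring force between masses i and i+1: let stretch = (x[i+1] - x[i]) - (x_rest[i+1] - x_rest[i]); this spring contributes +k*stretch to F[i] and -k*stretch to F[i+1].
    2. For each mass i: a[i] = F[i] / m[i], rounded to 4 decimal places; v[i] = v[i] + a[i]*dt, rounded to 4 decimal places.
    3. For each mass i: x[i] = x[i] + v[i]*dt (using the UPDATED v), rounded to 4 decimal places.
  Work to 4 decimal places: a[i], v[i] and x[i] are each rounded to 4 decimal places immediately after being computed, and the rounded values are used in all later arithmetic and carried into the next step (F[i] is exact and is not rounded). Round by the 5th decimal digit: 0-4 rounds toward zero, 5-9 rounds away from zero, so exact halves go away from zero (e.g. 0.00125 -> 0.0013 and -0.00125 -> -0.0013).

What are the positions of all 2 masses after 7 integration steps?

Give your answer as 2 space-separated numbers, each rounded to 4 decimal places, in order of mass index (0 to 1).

Step 0: x=[5.0000 5.0000] v=[0.0000 1.0000]
Step 1: x=[4.9400 5.1600] v=[-0.6000 1.6000]
Step 2: x=[4.8244 5.3756] v=[-1.1560 2.1560]
Step 3: x=[4.6598 5.6402] v=[-1.6458 2.6458]
Step 4: x=[4.4548 5.9452] v=[-2.0497 3.0497]
Step 5: x=[4.2196 6.2804] v=[-2.3516 3.3516]
Step 6: x=[3.9657 6.6343] v=[-2.5394 3.5394]
Step 7: x=[3.7051 6.9949] v=[-2.6057 3.6057]

Answer: 3.7051 6.9949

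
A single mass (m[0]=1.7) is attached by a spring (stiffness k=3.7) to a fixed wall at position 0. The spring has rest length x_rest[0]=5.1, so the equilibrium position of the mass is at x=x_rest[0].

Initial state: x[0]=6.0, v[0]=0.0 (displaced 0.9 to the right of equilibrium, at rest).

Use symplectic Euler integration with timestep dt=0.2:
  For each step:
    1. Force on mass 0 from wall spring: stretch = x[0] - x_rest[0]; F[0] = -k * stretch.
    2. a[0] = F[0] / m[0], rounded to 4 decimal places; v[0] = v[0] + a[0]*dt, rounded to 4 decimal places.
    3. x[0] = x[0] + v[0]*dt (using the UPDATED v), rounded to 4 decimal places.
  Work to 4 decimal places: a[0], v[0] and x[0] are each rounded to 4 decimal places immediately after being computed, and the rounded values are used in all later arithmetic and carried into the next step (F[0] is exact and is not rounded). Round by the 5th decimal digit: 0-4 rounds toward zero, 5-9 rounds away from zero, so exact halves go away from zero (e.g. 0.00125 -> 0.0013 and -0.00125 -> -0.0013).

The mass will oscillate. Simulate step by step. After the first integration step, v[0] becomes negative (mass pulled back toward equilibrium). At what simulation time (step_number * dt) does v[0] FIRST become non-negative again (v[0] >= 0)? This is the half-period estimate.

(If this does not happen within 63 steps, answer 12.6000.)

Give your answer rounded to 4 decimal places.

Step 0: x=[6.0000] v=[0.0000]
Step 1: x=[5.9216] v=[-0.3918]
Step 2: x=[5.7717] v=[-0.7494]
Step 3: x=[5.5633] v=[-1.0418]
Step 4: x=[5.3146] v=[-1.2435]
Step 5: x=[5.0472] v=[-1.3369]
Step 6: x=[4.7844] v=[-1.3139]
Step 7: x=[4.5491] v=[-1.1765]
Step 8: x=[4.3618] v=[-0.9367]
Step 9: x=[4.2387] v=[-0.6154]
Step 10: x=[4.1906] v=[-0.2405]
Step 11: x=[4.2217] v=[0.1554]
First v>=0 after going negative at step 11, time=2.2000

Answer: 2.2000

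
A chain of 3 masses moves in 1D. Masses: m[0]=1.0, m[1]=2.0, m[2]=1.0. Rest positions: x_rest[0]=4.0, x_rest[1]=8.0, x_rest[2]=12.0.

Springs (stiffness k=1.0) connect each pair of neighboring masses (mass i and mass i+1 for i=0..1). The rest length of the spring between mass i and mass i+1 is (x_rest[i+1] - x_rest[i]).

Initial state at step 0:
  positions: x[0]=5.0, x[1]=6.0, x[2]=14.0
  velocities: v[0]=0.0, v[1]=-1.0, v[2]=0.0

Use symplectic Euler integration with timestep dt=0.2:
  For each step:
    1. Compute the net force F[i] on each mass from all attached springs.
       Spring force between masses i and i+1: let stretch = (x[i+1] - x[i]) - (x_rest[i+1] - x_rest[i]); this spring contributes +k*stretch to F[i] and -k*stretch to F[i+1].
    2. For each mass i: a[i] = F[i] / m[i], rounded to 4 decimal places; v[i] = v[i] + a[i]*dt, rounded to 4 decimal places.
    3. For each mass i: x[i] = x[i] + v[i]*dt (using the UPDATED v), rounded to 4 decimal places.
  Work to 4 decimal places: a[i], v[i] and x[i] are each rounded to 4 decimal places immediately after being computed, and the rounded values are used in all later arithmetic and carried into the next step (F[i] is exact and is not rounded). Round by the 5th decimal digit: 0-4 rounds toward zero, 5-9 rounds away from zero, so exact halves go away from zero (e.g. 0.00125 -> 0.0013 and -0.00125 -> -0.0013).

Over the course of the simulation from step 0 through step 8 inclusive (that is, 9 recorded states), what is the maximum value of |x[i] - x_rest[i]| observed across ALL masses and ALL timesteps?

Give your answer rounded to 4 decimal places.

Step 0: x=[5.0000 6.0000 14.0000] v=[0.0000 -1.0000 0.0000]
Step 1: x=[4.8800 5.9400 13.8400] v=[-0.6000 -0.3000 -0.8000]
Step 2: x=[4.6424 6.0168 13.5240] v=[-1.1880 0.3840 -1.5800]
Step 3: x=[4.2998 6.2163 13.0677] v=[-1.7131 0.9973 -2.2814]
Step 4: x=[3.8738 6.5145 12.4974] v=[-2.1298 1.4908 -2.8517]
Step 5: x=[3.3935 6.8795 11.8477] v=[-2.4017 1.8250 -3.2483]
Step 6: x=[2.8926 7.2741 11.1593] v=[-2.5045 1.9732 -3.4419]
Step 7: x=[2.4070 7.6588 10.4755] v=[-2.4282 1.9236 -3.4189]
Step 8: x=[1.9714 7.9948 9.8391] v=[-2.1778 1.6801 -3.1822]
Max displacement = 2.1609

Answer: 2.1609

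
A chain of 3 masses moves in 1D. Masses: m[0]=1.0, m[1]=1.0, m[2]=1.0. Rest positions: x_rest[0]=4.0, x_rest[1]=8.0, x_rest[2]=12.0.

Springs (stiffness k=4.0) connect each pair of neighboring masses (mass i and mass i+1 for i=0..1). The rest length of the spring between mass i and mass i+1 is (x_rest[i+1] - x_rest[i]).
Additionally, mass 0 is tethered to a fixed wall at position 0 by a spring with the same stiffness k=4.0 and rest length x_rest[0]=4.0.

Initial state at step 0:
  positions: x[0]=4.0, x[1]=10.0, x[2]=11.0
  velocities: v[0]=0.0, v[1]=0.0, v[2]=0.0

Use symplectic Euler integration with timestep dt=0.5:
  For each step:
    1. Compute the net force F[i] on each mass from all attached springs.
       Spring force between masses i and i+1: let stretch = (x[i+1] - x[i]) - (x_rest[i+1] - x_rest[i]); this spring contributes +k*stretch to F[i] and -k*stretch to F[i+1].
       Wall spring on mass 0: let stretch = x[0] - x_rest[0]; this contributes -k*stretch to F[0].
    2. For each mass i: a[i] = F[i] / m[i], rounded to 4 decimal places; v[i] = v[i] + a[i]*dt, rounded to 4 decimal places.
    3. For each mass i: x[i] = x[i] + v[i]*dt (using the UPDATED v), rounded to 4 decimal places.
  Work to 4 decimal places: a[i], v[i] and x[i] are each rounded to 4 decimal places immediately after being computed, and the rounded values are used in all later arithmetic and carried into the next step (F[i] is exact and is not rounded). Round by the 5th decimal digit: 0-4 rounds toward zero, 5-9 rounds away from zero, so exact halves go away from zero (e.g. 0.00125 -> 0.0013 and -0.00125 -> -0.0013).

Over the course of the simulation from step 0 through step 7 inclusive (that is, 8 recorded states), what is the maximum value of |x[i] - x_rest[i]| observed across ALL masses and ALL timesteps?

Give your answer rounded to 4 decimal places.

Step 0: x=[4.0000 10.0000 11.0000] v=[0.0000 0.0000 0.0000]
Step 1: x=[6.0000 5.0000 14.0000] v=[4.0000 -10.0000 6.0000]
Step 2: x=[1.0000 10.0000 12.0000] v=[-10.0000 10.0000 -4.0000]
Step 3: x=[4.0000 8.0000 12.0000] v=[6.0000 -4.0000 0.0000]
Step 4: x=[7.0000 6.0000 12.0000] v=[6.0000 -4.0000 0.0000]
Step 5: x=[2.0000 11.0000 10.0000] v=[-10.0000 10.0000 -4.0000]
Step 6: x=[4.0000 6.0000 13.0000] v=[4.0000 -10.0000 6.0000]
Step 7: x=[4.0000 6.0000 13.0000] v=[0.0000 0.0000 0.0000]
Max displacement = 3.0000

Answer: 3.0000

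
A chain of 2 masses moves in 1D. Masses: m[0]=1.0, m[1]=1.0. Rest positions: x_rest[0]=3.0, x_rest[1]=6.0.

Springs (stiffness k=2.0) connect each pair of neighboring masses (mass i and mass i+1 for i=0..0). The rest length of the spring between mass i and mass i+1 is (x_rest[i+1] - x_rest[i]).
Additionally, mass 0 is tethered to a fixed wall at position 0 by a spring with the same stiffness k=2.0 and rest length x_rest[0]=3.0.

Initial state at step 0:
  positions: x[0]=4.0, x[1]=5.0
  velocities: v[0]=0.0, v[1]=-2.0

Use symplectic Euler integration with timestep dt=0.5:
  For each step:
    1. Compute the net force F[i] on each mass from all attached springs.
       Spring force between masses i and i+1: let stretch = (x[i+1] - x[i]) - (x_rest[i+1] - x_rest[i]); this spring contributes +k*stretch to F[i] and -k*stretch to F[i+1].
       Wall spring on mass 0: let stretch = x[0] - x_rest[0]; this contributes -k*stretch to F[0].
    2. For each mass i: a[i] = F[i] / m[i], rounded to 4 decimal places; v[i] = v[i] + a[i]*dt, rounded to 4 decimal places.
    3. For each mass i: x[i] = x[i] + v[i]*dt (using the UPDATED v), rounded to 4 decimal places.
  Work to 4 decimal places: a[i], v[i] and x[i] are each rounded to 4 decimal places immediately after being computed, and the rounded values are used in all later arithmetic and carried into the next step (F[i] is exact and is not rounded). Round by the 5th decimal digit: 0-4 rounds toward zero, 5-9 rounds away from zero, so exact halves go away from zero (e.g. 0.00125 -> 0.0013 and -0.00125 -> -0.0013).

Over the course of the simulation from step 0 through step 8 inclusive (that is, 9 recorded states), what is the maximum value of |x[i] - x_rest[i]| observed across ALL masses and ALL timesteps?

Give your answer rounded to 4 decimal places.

Step 0: x=[4.0000 5.0000] v=[0.0000 -2.0000]
Step 1: x=[2.5000 5.0000] v=[-3.0000 0.0000]
Step 2: x=[1.0000 5.2500] v=[-3.0000 0.5000]
Step 3: x=[1.1250 4.8750] v=[0.2500 -0.7500]
Step 4: x=[2.5625 4.1250] v=[2.8750 -1.5000]
Step 5: x=[3.5000 4.0938] v=[1.8750 -0.0625]
Step 6: x=[2.9844 5.2657] v=[-1.0312 2.3437]
Step 7: x=[2.1173 6.7969] v=[-1.7343 3.0624]
Step 8: x=[2.5313 7.4883] v=[0.8280 1.3828]
Max displacement = 2.0000

Answer: 2.0000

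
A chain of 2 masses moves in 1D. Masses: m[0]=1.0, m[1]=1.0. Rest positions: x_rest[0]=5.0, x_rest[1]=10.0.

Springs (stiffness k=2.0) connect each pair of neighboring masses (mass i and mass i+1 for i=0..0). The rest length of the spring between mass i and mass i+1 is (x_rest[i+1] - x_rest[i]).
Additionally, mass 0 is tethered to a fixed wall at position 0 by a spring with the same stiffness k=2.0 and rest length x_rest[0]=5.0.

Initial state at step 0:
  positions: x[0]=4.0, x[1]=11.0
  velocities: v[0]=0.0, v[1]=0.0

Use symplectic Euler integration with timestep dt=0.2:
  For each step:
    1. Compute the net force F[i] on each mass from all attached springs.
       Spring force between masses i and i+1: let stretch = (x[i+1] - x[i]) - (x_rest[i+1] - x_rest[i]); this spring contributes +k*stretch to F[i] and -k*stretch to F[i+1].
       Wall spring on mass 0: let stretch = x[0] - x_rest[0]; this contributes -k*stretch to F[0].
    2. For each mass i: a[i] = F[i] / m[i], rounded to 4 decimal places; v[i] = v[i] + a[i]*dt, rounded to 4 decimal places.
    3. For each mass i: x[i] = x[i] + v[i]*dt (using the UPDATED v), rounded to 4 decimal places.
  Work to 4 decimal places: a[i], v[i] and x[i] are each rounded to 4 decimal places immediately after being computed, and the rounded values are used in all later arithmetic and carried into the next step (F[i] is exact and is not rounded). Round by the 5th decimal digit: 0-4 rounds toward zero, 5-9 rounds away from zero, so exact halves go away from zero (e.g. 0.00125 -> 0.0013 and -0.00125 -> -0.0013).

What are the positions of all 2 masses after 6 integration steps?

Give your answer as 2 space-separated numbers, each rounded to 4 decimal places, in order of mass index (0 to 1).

Step 0: x=[4.0000 11.0000] v=[0.0000 0.0000]
Step 1: x=[4.2400 10.8400] v=[1.2000 -0.8000]
Step 2: x=[4.6688 10.5520] v=[2.1440 -1.4400]
Step 3: x=[5.1948 10.1933] v=[2.6298 -1.7933]
Step 4: x=[5.7051 9.8348] v=[2.5513 -1.7927]
Step 5: x=[6.0893 9.5459] v=[1.9211 -1.4446]
Step 6: x=[6.2629 9.3805] v=[0.8680 -0.8272]

Answer: 6.2629 9.3805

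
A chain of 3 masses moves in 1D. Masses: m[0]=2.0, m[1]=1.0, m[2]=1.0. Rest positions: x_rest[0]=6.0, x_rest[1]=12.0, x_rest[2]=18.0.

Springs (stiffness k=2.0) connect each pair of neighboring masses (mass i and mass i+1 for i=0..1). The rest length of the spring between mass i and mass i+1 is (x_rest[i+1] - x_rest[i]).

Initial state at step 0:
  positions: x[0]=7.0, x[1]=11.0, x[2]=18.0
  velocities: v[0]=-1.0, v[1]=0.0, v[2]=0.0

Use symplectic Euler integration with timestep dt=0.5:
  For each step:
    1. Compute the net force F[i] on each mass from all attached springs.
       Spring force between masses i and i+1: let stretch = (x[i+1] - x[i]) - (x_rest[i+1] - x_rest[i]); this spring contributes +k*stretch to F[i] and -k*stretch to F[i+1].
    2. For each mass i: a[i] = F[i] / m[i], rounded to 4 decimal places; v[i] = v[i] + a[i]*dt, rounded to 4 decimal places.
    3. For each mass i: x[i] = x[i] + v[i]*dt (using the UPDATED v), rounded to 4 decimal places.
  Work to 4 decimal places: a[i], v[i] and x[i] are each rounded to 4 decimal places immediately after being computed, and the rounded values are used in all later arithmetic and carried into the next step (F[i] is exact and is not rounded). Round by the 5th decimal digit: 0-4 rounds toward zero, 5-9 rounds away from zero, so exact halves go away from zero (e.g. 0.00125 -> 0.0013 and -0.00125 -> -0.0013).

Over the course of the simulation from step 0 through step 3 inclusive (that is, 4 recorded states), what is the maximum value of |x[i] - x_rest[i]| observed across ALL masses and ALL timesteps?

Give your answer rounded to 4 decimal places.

Answer: 1.2500

Derivation:
Step 0: x=[7.0000 11.0000 18.0000] v=[-1.0000 0.0000 0.0000]
Step 1: x=[6.0000 12.5000 17.5000] v=[-2.0000 3.0000 -1.0000]
Step 2: x=[5.1250 13.2500 17.5000] v=[-1.7500 1.5000 0.0000]
Step 3: x=[4.7813 12.0625 18.3750] v=[-0.6875 -2.3750 1.7500]
Max displacement = 1.2500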